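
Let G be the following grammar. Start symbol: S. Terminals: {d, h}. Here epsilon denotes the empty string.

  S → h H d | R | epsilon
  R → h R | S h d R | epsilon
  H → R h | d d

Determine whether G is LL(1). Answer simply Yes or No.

No

FIRST(S) = {epsilon, h}
FIRST(R) = {epsilon, h}
FIRST(H) = {d, h}
FOLLOW(S) = {$, h}
FOLLOW(R) = {$, h}
FOLLOW(H) = {d}
Cell M[R, h] receives both R → h R and R → S h d R and R → epsilon — the grammar is not LL(1).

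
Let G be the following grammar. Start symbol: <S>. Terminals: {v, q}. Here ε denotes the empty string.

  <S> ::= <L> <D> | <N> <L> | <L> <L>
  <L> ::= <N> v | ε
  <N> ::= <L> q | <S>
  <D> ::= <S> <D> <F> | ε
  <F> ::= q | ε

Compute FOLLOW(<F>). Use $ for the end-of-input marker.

FIRST(<F>) = {ε, q}
FIRST(<S>) = {ε, q, v}  (via <L> <D>, <N> <L>, <L> <L>)
FIRST(<D>) = {ε, q, v}  (via <S> <D> <F>)
FIRST(<L>) = {ε, q, v}  (via <N> v)
FIRST(<N>) = {ε, q, v}  (via <L> q, <S>)
FOLLOW(<S>) includes $ since <S> is the start symbol.
FOLLOW(<S>): in <N>::=<S>, the suffix after <S> is empty, so FOLLOW(<S>) ⊇ FOLLOW(<N>) = {$, q, v}; in <D>::=<S> <D> <F>, <S> is followed by <D> <F> with FIRST {ε, q, v}; in <D>::=<S> <D> <F>, the suffix after <S> is nullable, so FOLLOW(<S>) ⊇ FOLLOW(<D>) = {$, q, v}. Thus FOLLOW(<S>) = {$, q, v}.
FOLLOW(<L>): in <S>::=<L> <D>, <L> is followed by <D> with FIRST {ε, q, v}; in <S>::=<L> <D>, the suffix after <L> is nullable, so FOLLOW(<L>) ⊇ FOLLOW(<S>) = {$, q, v}; in <S>::=<N> <L>, the suffix after <L> is empty, so FOLLOW(<L>) ⊇ FOLLOW(<S>) = {$, q, v}; in <S>::=<L> <L> (occurrence 1), <L> is followed by <L> with FIRST {ε, q, v}; in <S>::=<L> <L> (occurrence 1), the suffix after <L> is nullable, so FOLLOW(<L>) ⊇ FOLLOW(<S>) = {$, q, v}; in <S>::=<L> <L> (occurrence 2), the suffix after <L> is empty, so FOLLOW(<L>) ⊇ FOLLOW(<S>) = {$, q, v}; in <N>::=<L> q, <L> is followed by q with FIRST {q}. Thus FOLLOW(<L>) = {$, q, v}.
FOLLOW(<N>): in <S>::=<N> <L>, <N> is followed by <L> with FIRST {ε, q, v}; in <S>::=<N> <L>, the suffix after <N> is nullable, so FOLLOW(<N>) ⊇ FOLLOW(<S>) = {$, q, v}; in <L>::=<N> v, <N> is followed by v with FIRST {v}. Thus FOLLOW(<N>) = {$, q, v}.
FOLLOW(<D>): in <S>::=<L> <D>, the suffix after <D> is empty, so FOLLOW(<D>) ⊇ FOLLOW(<S>) = {$, q, v}; in <D>::=<S> <D> <F>, <D> is followed by <F> with FIRST {ε, q}; in <D>::=<S> <D> <F>, the suffix after <D> is nullable (adds nothing new). Thus FOLLOW(<D>) = {$, q, v}.
FOLLOW(<F>): in <D>::=<S> <D> <F>, the suffix after <F> is empty, so FOLLOW(<F>) ⊇ FOLLOW(<D>) = {$, q, v}. Thus FOLLOW(<F>) = {$, q, v}.

{$, q, v}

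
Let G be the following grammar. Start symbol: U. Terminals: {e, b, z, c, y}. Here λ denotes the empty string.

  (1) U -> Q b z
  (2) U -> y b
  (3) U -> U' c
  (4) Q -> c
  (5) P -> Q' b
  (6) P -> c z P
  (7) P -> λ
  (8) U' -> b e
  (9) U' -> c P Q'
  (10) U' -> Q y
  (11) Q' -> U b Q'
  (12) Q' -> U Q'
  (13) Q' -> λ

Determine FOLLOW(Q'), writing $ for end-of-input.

FIRST(Q) = {c}
FIRST(U') = {b, c}  (via Q y)
FIRST(U) = {b, c, y}  (via Q b z, U' c)
FIRST(Q') = {λ, b, c, y}  (via U b Q', U Q')
FIRST(P) = {λ, b, c, y}  (via Q' b)
FOLLOW(U) includes $ since U is the start symbol.
FOLLOW(Q): in U->Q b z, Q is followed by b z with FIRST {b}; in U'->Q y, Q is followed by y with FIRST {y}. Thus FOLLOW(Q) = {b, y}.
FOLLOW(U'): in U->U' c, U' is followed by c with FIRST {c}. Thus FOLLOW(U') = {c}.
FOLLOW(P): in P->c z P, the suffix after P is empty (adds nothing new); in U'->c P Q', P is followed by Q' with FIRST {λ, b, c, y}; in U'->c P Q', the suffix after P is nullable, so FOLLOW(P) ⊇ FOLLOW(U') = {c}. Thus FOLLOW(P) = {b, c, y}.
FOLLOW(Q'): in P->Q' b, Q' is followed by b with FIRST {b}; in U'->c P Q', the suffix after Q' is empty, so FOLLOW(Q') ⊇ FOLLOW(U') = {c}; in Q'->U b Q', the suffix after Q' is empty (adds nothing new); in Q'->U Q', the suffix after Q' is empty (adds nothing new). Thus FOLLOW(Q') = {b, c}.
FOLLOW(U): in Q'->U b Q', U is followed by b Q' with FIRST {b}; in Q'->U Q', U is followed by Q' with FIRST {λ, b, c, y}; in Q'->U Q', the suffix after U is nullable, so FOLLOW(U) ⊇ FOLLOW(Q') = {b, c}. Thus FOLLOW(U) = {$, b, c, y}.

{b, c}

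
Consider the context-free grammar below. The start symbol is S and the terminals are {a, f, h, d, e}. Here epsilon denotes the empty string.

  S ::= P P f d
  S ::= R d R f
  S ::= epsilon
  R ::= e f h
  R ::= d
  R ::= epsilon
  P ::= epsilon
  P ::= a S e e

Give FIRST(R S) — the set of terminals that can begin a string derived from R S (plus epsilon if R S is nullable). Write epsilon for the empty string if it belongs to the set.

{epsilon, a, d, e, f}

FIRST(R): from R::=e f h we get {e}; from R::=d we get {d}; from R::=epsilon we get {epsilon}. So FIRST(R) = {epsilon, d, e}.
FIRST(P): from P::=epsilon we get {epsilon}; from P::=a S e e we get {a}. So FIRST(P) = {epsilon, a}.
FIRST(S): from S::=P P f d we get {a, f}; from S::=R d R f we get {d, e}; from S::=epsilon we get {epsilon}. So FIRST(S) = {epsilon, a, d, e, f}.
FIRST(R S): take FIRST of each symbol in turn, carrying on past any symbol whose FIRST contains epsilon; result {epsilon, a, d, e, f}.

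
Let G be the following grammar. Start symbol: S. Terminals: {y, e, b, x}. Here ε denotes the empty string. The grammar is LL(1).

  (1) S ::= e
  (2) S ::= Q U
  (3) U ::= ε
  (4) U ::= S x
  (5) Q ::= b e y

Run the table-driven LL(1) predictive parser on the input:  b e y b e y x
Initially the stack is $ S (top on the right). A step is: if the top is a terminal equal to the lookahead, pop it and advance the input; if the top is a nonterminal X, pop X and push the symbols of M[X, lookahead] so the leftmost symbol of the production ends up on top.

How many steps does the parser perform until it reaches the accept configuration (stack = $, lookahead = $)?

13

step 1: stack=$ S  input=b e y b e y x $  — expand S ::= Q U
step 2: stack=$ U Q  input=b e y b e y x $  — expand Q ::= b e y
step 3: stack=$ U y e b  input=b e y b e y x $  — match b
step 4: stack=$ U y e  input=e y b e y x $  — match e
step 5: stack=$ U y  input=y b e y x $  — match y
step 6: stack=$ U  input=b e y x $  — expand U ::= S x
step 7: stack=$ x S  input=b e y x $  — expand S ::= Q U
step 8: stack=$ x U Q  input=b e y x $  — expand Q ::= b e y
step 9: stack=$ x U y e b  input=b e y x $  — match b
step 10: stack=$ x U y e  input=e y x $  — match e
step 11: stack=$ x U y  input=y x $  — match y
step 12: stack=$ x U  input=x $  — expand U ::= ε
step 13: stack=$ x  input=x $  — match x
Accept reached after 13 steps.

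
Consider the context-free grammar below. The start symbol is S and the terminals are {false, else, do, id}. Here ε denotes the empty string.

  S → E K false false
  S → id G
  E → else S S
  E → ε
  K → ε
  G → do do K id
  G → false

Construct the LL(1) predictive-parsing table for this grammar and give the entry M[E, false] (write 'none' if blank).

FIRST(E): from E→else S S we get {else}; from E→ε we get {ε}. So FIRST(E) = {ε, else}.
FIRST(K): from K→ε we get {ε}. So FIRST(K) = {ε}.
FIRST(G): from G→do do K id we get {do}; from G→false we get {false}. So FIRST(G) = {do, false}.
FIRST(S): from S→E K false false we get {else, false}; from S→id G we get {id}. So FIRST(S) = {else, false, id}.
FOLLOW(S) includes $ since S is the start symbol.
FOLLOW(E): in S→E K false false, E is followed by K false false with FIRST {false}. Thus FOLLOW(E) = {false}.
For E → else S S: FIRST(else S S) = {else}, so it goes in M[E, t] for t ∈ {else}.
For E → ε: FIRST(ε) = {ε}, so it goes in M[E, t] for t ∈ {}; since ε ∈ FIRST, also for every t ∈ FOLLOW(E) = {false}.

E → ε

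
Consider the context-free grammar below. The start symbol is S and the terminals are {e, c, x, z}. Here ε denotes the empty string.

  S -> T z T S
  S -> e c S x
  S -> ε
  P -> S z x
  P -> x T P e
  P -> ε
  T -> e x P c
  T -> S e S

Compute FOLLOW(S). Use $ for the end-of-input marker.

{$, e, x, z}

FIRST(S) = {ε, e}  (via T z T S)
FIRST(P) = {ε, e, x, z}  (via S z x)
FIRST(T) = {e}  (via S e S)
FOLLOW(S) includes $ since S is the start symbol.
FOLLOW(P): in P->x T P e, P is followed by e with FIRST {e}; in T->e x P c, P is followed by c with FIRST {c}. Thus FOLLOW(P) = {c, e}.
FOLLOW(S): in S->T z T S, the suffix after S is empty (adds nothing new); in S->e c S x, S is followed by x with FIRST {x}; in P->S z x, S is followed by z x with FIRST {z}; in T->S e S (occurrence 1), S is followed by e S with FIRST {e}; in T->S e S (occurrence 2), the suffix after S is empty, so FOLLOW(S) ⊇ FOLLOW(T) = {$, e, x, z}. Thus FOLLOW(S) = {$, e, x, z}.
FOLLOW(T): in S->T z T S (occurrence 1), T is followed by z T S with FIRST {z}; in S->T z T S (occurrence 2), T is followed by S with FIRST {ε, e}; in S->T z T S (occurrence 2), the suffix after T is nullable, so FOLLOW(T) ⊇ FOLLOW(S) = {$, e, x, z}; in P->x T P e, T is followed by P e with FIRST {e, x, z}. Thus FOLLOW(T) = {$, e, x, z}.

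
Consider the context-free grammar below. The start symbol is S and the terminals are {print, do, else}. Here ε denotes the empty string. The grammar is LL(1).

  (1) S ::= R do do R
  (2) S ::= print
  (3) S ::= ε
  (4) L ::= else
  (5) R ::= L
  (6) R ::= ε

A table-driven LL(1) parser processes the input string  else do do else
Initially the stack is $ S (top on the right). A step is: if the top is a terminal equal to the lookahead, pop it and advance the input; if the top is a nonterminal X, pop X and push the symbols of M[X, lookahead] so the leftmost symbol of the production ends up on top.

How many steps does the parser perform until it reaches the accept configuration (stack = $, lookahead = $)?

9

step 1: stack=$ S  input=else do do else $  — expand S ::= R do do R
step 2: stack=$ R do do R  input=else do do else $  — expand R ::= L
step 3: stack=$ R do do L  input=else do do else $  — expand L ::= else
step 4: stack=$ R do do else  input=else do do else $  — match else
step 5: stack=$ R do do  input=do do else $  — match do
step 6: stack=$ R do  input=do else $  — match do
step 7: stack=$ R  input=else $  — expand R ::= L
step 8: stack=$ L  input=else $  — expand L ::= else
step 9: stack=$ else  input=else $  — match else
Accept reached after 9 steps.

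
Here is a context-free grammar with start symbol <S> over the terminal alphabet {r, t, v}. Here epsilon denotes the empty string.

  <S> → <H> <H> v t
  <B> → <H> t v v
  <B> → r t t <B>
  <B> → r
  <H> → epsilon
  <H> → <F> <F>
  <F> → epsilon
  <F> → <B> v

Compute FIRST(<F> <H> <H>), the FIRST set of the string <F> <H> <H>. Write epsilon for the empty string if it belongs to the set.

{epsilon, r, t}

FIRST(<S>): from <S>→<H> <H> v t we get {r, t, v}. So FIRST(<S>) = {r, t, v}.
FIRST(<B>): from <B>→<H> t v v we get {r, t}; from <B>→r t t <B> we get {r}; from <B>→r we get {r}. So FIRST(<B>) = {r, t}.
FIRST(<F>): from <F>→epsilon we get {epsilon}; from <F>→<B> v we get {r, t}. So FIRST(<F>) = {epsilon, r, t}.
FIRST(<H>): from <H>→epsilon we get {epsilon}; from <H>→<F> <F> we get {epsilon, r, t}. So FIRST(<H>) = {epsilon, r, t}.
FIRST(<F> <H> <H>): take FIRST of each symbol in turn, carrying on past any symbol whose FIRST contains epsilon; result {epsilon, r, t}.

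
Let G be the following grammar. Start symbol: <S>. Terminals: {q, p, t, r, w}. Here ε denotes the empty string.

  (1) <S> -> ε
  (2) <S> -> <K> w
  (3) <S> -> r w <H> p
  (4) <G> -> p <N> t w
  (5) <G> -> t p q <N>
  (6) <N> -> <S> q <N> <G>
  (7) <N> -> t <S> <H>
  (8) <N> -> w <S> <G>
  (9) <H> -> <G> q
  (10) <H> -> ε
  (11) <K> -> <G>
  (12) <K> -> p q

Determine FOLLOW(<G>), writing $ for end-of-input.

{p, q, t, w}

FIRST(<G>) = {p, t}
FIRST(<H>) = {ε, p, t}  (via <G> q)
FIRST(<K>) = {p, t}  (via <G>)
FIRST(<S>) = {ε, p, r, t}  (via <K> w)
FIRST(<N>) = {p, q, r, t, w}  (via <S> q <N> <G>)
FOLLOW(<S>) includes $ since <S> is the start symbol.
FOLLOW(<K>): in <S>-><K> w, <K> is followed by w with FIRST {w}. Thus FOLLOW(<K>) = {w}.
FOLLOW(<S>): in <N>-><S> q <N> <G>, <S> is followed by q <N> <G> with FIRST {q}; in <N>->t <S> <H>, <S> is followed by <H> with FIRST {ε, p, t}; in <N>->t <S> <H>, the suffix after <S> is nullable, so FOLLOW(<S>) ⊇ FOLLOW(<N>) = {p, q, t, w}; in <N>->w <S> <G>, <S> is followed by <G> with FIRST {p, t}. Thus FOLLOW(<S>) = {$, p, q, t, w}.
FOLLOW(<G>): in <N>-><S> q <N> <G>, the suffix after <G> is empty, so FOLLOW(<G>) ⊇ FOLLOW(<N>) = {p, q, t, w}; in <N>->w <S> <G>, the suffix after <G> is empty, so FOLLOW(<G>) ⊇ FOLLOW(<N>) = {p, q, t, w}; in <H>-><G> q, <G> is followed by q with FIRST {q}; in <K>-><G>, the suffix after <G> is empty, so FOLLOW(<G>) ⊇ FOLLOW(<K>) = {w}. Thus FOLLOW(<G>) = {p, q, t, w}.
FOLLOW(<N>): in <G>->p <N> t w, <N> is followed by t w with FIRST {t}; in <G>->t p q <N>, the suffix after <N> is empty, so FOLLOW(<N>) ⊇ FOLLOW(<G>) = {p, q, t, w}; in <N>-><S> q <N> <G>, <N> is followed by <G> with FIRST {p, t}. Thus FOLLOW(<N>) = {p, q, t, w}.
FOLLOW(<H>): in <S>->r w <H> p, <H> is followed by p with FIRST {p}; in <N>->t <S> <H>, the suffix after <H> is empty, so FOLLOW(<H>) ⊇ FOLLOW(<N>) = {p, q, t, w}. Thus FOLLOW(<H>) = {p, q, t, w}.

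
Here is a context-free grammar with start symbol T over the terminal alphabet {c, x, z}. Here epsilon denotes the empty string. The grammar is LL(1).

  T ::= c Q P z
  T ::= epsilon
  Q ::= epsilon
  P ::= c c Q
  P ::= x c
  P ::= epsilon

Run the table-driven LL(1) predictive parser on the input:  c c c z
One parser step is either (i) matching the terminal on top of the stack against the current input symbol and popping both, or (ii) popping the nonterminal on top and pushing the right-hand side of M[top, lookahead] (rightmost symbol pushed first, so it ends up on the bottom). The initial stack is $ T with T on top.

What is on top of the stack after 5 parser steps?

     Stack      Input      Action
  1  $ T        c c c z $  expand T ::= c Q P z
  2  $ z P Q c  c c c z $  match c
  3  $ z P Q    c c z $    expand Q ::= epsilon
  4  $ z P      c c z $    expand P ::= c c Q
  5  $ z Q c c  c c z $    match c
Stack after step 5: $ z Q c (top = c).

c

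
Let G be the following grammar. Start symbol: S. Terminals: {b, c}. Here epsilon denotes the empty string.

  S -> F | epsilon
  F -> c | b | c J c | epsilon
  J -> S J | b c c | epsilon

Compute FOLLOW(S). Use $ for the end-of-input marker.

FIRST(F) = {epsilon, b, c}
FIRST(S) = {epsilon, b, c}  (via F)
FIRST(J) = {epsilon, b, c}  (via S J)
FOLLOW(S) includes $ since S is the start symbol.
FOLLOW(J): in F->c J c, J is followed by c with FIRST {c}; in J->S J, the suffix after J is empty (adds nothing new). Thus FOLLOW(J) = {c}.
FOLLOW(S): in J->S J, S is followed by J with FIRST {epsilon, b, c}; in J->S J, the suffix after S is nullable, so FOLLOW(S) ⊇ FOLLOW(J) = {c}. Thus FOLLOW(S) = {$, b, c}.
FOLLOW(F): in S->F, the suffix after F is empty, so FOLLOW(F) ⊇ FOLLOW(S) = {$, b, c}. Thus FOLLOW(F) = {$, b, c}.

{$, b, c}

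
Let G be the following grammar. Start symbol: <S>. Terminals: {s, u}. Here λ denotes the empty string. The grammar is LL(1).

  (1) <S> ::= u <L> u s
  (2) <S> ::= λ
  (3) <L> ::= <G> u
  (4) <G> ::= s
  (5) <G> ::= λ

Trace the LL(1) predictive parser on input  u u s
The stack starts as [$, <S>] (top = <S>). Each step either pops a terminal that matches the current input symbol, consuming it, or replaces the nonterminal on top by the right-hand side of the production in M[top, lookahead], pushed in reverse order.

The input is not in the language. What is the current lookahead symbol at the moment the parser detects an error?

     Stack        Input    Action
  1  $ <S>        u u s $  expand <S> ::= u <L> u s
  2  $ s u <L> u  u u s $  match u
  3  $ s u <L>    u s $    expand <L> ::= <G> u
  4  $ s u u <G>  u s $    expand <G> ::= λ
  5  $ s u u      u s $    match u
  6  $ s u        s $      error: top is terminal u but lookahead is s

s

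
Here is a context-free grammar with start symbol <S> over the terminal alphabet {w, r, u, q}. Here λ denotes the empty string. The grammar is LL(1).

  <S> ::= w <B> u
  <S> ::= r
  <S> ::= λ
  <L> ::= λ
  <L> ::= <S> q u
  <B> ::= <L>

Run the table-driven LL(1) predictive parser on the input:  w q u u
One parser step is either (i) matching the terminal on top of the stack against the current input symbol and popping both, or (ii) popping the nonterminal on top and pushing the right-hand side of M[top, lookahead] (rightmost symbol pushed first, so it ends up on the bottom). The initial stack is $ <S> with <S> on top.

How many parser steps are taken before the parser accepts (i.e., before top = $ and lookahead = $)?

step 1: stack=$ <S>  input=w q u u $  — expand <S> ::= w <B> u
step 2: stack=$ u <B> w  input=w q u u $  — match w
step 3: stack=$ u <B>  input=q u u $  — expand <B> ::= <L>
step 4: stack=$ u <L>  input=q u u $  — expand <L> ::= <S> q u
step 5: stack=$ u u q <S>  input=q u u $  — expand <S> ::= λ
step 6: stack=$ u u q  input=q u u $  — match q
step 7: stack=$ u u  input=u u $  — match u
step 8: stack=$ u  input=u $  — match u
Accept reached after 8 steps.

8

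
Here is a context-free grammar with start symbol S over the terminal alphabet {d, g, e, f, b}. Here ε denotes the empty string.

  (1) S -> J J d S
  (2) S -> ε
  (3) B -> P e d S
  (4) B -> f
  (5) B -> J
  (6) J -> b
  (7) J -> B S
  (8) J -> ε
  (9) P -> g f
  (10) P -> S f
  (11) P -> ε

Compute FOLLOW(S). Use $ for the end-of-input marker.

FIRST(S) = {ε, b, d, e, f, g}  (via J J d S)
FIRST(P) = {ε, b, d, e, f, g}  (via S f)
FIRST(B) = {ε, b, d, e, f, g}  (via P e d S, J)
FIRST(J) = {ε, b, d, e, f, g}  (via B S)
FOLLOW(S) includes $ since S is the start symbol.
FOLLOW(P): in B->P e d S, P is followed by e d S with FIRST {e}. Thus FOLLOW(P) = {e}.
FOLLOW(S): in S->J J d S, the suffix after S is empty (adds nothing new); in B->P e d S, the suffix after S is empty, so FOLLOW(S) ⊇ FOLLOW(B) = {b, d, e, f, g}; in J->B S, the suffix after S is empty, so FOLLOW(S) ⊇ FOLLOW(J) = {b, d, e, f, g}; in P->S f, S is followed by f with FIRST {f}. Thus FOLLOW(S) = {$, b, d, e, f, g}.
FOLLOW(B): in J->B S, B is followed by S with FIRST {ε, b, d, e, f, g}; in J->B S, the suffix after B is nullable, so FOLLOW(B) ⊇ FOLLOW(J) = {b, d, e, f, g}. Thus FOLLOW(B) = {b, d, e, f, g}.
FOLLOW(J): in S->J J d S (occurrence 1), J is followed by J d S with FIRST {b, d, e, f, g}; in S->J J d S (occurrence 2), J is followed by d S with FIRST {d}; in B->J, the suffix after J is empty, so FOLLOW(J) ⊇ FOLLOW(B) = {b, d, e, f, g}. Thus FOLLOW(J) = {b, d, e, f, g}.

{$, b, d, e, f, g}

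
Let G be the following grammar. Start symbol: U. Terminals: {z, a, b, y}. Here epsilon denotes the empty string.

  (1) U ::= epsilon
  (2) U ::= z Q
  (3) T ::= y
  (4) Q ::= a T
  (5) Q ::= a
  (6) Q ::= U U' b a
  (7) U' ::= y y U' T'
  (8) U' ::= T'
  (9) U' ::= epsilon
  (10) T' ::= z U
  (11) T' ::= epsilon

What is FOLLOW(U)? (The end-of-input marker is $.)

FIRST(U): from U::=epsilon we get {epsilon}; from U::=z Q we get {z}. So FIRST(U) = {epsilon, z}.
FIRST(T): from T::=y we get {y}. So FIRST(T) = {y}.
FIRST(T'): from T'::=z U we get {z}; from T'::=epsilon we get {epsilon}. So FIRST(T') = {epsilon, z}.
FIRST(U'): from U'::=y y U' T' we get {y}; from U'::=T' we get {epsilon, z}; from U'::=epsilon we get {epsilon}. So FIRST(U') = {epsilon, y, z}.
FIRST(Q): from Q::=a T we get {a}; from Q::=a we get {a}; from Q::=U U' b a we get {b, y, z}. So FIRST(Q) = {a, b, y, z}.
FOLLOW(U) includes $ since U is the start symbol.
FOLLOW(U'): in Q::=U U' b a, U' is followed by b a with FIRST {b}; in U'::=y y U' T', U' is followed by T' with FIRST {epsilon, z}; in U'::=y y U' T', the suffix after U' is nullable (adds nothing new). Thus FOLLOW(U') = {b, z}.
FOLLOW(T'): in U'::=y y U' T', the suffix after T' is empty, so FOLLOW(T') ⊇ FOLLOW(U') = {b, z}; in U'::=T', the suffix after T' is empty, so FOLLOW(T') ⊇ FOLLOW(U') = {b, z}. Thus FOLLOW(T') = {b, z}.
FOLLOW(U): in Q::=U U' b a, U is followed by U' b a with FIRST {b, y, z}; in T'::=z U, the suffix after U is empty, so FOLLOW(U) ⊇ FOLLOW(T') = {b, z}. Thus FOLLOW(U) = {$, b, y, z}.
FOLLOW(Q): in U::=z Q, the suffix after Q is empty, so FOLLOW(Q) ⊇ FOLLOW(U) = {$, b, y, z}. Thus FOLLOW(Q) = {$, b, y, z}.
FOLLOW(T): in Q::=a T, the suffix after T is empty, so FOLLOW(T) ⊇ FOLLOW(Q) = {$, b, y, z}. Thus FOLLOW(T) = {$, b, y, z}.

{$, b, y, z}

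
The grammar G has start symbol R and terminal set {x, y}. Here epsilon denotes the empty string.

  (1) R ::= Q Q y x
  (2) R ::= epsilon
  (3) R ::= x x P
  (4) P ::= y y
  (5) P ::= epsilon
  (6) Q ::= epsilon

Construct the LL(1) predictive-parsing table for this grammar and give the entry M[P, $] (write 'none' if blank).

P ::= epsilon

FIRST(P): from P::=y y we get {y}; from P::=epsilon we get {epsilon}. So FIRST(P) = {epsilon, y}.
FIRST(Q): from Q::=epsilon we get {epsilon}. So FIRST(Q) = {epsilon}.
FIRST(R): from R::=Q Q y x we get {y}; from R::=epsilon we get {epsilon}; from R::=x x P we get {x}. So FIRST(R) = {epsilon, x, y}.
FOLLOW(R) includes $ since R is the start symbol.
FOLLOW(R): R appears on no right-hand side. Thus FOLLOW(R) = {$}.
FOLLOW(P): in R::=x x P, the suffix after P is empty, so FOLLOW(P) ⊇ FOLLOW(R) = {$}. Thus FOLLOW(P) = {$}.
For P ::= y y: FIRST(y y) = {y}, so it goes in M[P, t] for t ∈ {y}.
For P ::= epsilon: FIRST(epsilon) = {epsilon}, so it goes in M[P, t] for t ∈ {}; since epsilon ∈ FIRST, also for every t ∈ FOLLOW(P) = {$}.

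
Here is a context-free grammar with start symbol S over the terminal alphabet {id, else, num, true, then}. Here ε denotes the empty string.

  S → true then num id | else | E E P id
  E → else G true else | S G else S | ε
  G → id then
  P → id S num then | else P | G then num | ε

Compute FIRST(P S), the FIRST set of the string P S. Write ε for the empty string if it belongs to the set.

{else, id, true}

FIRST(G) = {id}
FIRST(P) = {ε, else, id}  (via G then num)
FIRST(S) = {else, id, true}  (via E E P id)
FIRST(E) = {ε, else, id, true}  (via S G else S)
FIRST(P S): take FIRST of each symbol in turn, carrying on past any symbol whose FIRST contains ε; result {else, id, true}.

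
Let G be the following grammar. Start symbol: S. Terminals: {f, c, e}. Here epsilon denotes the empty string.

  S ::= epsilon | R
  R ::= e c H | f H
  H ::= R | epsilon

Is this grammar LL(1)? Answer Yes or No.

FIRST(S) = {epsilon, e, f}
FIRST(R) = {e, f}
FIRST(H) = {epsilon, e, f}
FOLLOW(S) = {$}
FOLLOW(R) = {$}
FOLLOW(H) = {$}
Each cell of M receives at most one production.

Yes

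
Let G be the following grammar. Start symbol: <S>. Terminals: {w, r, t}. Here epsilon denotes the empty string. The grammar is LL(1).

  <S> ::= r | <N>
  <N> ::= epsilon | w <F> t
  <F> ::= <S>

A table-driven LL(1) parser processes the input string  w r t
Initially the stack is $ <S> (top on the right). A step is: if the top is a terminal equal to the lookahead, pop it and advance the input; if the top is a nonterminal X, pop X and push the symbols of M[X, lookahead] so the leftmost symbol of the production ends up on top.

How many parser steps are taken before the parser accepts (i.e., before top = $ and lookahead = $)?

7

     Stack      Input    Action
  1  $ <S>      w r t $  expand <S> ::= <N>
  2  $ <N>      w r t $  expand <N> ::= w <F> t
  3  $ t <F> w  w r t $  match w
  4  $ t <F>    r t $    expand <F> ::= <S>
  5  $ t <S>    r t $    expand <S> ::= r
  6  $ t r      r t $    match r
  7  $ t        t $      match t
Accept reached after 7 steps.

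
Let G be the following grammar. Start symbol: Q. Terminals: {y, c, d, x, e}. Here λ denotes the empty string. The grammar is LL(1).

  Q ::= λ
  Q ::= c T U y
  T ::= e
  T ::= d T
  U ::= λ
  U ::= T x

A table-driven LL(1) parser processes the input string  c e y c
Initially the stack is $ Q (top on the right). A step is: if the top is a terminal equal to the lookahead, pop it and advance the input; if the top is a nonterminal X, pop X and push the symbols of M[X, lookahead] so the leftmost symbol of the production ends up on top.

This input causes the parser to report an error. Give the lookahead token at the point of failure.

c

step 1: stack=$ Q  input=c e y c $  — expand Q ::= c T U y
step 2: stack=$ y U T c  input=c e y c $  — match c
step 3: stack=$ y U T  input=e y c $  — expand T ::= e
step 4: stack=$ y U e  input=e y c $  — match e
step 5: stack=$ y U  input=y c $  — expand U ::= λ
step 6: stack=$ y  input=y c $  — match y
step 7: stack=$  input=c $  — error: stack empty but input remains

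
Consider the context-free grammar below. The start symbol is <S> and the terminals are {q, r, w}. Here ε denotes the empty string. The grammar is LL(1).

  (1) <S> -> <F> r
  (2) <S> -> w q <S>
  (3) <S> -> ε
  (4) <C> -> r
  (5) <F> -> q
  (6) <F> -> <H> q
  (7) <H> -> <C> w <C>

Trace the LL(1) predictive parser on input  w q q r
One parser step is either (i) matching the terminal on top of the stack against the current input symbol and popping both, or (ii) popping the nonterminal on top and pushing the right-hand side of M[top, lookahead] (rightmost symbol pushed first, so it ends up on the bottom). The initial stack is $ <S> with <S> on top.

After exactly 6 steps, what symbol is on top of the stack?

r

step 1: stack=$ <S>  input=w q q r $  — expand <S> -> w q <S>
step 2: stack=$ <S> q w  input=w q q r $  — match w
step 3: stack=$ <S> q  input=q q r $  — match q
step 4: stack=$ <S>  input=q r $  — expand <S> -> <F> r
step 5: stack=$ r <F>  input=q r $  — expand <F> -> q
step 6: stack=$ r q  input=q r $  — match q
Stack after step 6: $ r (top = r).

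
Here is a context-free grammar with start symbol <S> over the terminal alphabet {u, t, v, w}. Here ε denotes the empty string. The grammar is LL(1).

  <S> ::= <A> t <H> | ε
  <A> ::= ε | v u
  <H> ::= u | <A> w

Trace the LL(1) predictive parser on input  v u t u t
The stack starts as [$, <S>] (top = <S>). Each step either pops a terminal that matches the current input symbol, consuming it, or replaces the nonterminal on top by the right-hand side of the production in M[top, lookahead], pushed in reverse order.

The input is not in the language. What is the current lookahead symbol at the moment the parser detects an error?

t

     Stack        Input        Action
  1  $ <S>        v u t u t $  expand <S> ::= <A> t <H>
  2  $ <H> t <A>  v u t u t $  expand <A> ::= v u
  3  $ <H> t u v  v u t u t $  match v
  4  $ <H> t u    u t u t $    match u
  5  $ <H> t      t u t $      match t
  6  $ <H>        u t $        expand <H> ::= u
  7  $ u          u t $        match u
  8  $            t $          error: stack empty but input remains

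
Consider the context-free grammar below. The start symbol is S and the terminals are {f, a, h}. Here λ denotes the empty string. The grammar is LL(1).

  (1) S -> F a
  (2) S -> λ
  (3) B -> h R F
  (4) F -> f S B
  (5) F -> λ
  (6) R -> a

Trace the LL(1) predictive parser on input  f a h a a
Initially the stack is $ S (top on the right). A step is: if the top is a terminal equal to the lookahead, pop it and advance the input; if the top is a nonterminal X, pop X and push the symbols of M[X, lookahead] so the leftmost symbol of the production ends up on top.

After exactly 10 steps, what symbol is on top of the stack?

F

step 1: stack=$ S  input=f a h a a $  — expand S -> F a
step 2: stack=$ a F  input=f a h a a $  — expand F -> f S B
step 3: stack=$ a B S f  input=f a h a a $  — match f
step 4: stack=$ a B S  input=a h a a $  — expand S -> F a
step 5: stack=$ a B a F  input=a h a a $  — expand F -> λ
step 6: stack=$ a B a  input=a h a a $  — match a
step 7: stack=$ a B  input=h a a $  — expand B -> h R F
step 8: stack=$ a F R h  input=h a a $  — match h
step 9: stack=$ a F R  input=a a $  — expand R -> a
step 10: stack=$ a F a  input=a a $  — match a
Stack after step 10: $ a F (top = F).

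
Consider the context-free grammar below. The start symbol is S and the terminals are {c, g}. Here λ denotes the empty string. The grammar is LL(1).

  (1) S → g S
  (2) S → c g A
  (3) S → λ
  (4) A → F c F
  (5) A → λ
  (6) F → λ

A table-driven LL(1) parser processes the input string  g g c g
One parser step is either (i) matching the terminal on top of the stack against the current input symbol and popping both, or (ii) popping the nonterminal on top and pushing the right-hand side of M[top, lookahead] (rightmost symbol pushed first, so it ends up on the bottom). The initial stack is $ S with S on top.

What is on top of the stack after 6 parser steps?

step 1: stack=$ S  input=g g c g $  — expand S → g S
step 2: stack=$ S g  input=g g c g $  — match g
step 3: stack=$ S  input=g c g $  — expand S → g S
step 4: stack=$ S g  input=g c g $  — match g
step 5: stack=$ S  input=c g $  — expand S → c g A
step 6: stack=$ A g c  input=c g $  — match c
Stack after step 6: $ A g (top = g).

g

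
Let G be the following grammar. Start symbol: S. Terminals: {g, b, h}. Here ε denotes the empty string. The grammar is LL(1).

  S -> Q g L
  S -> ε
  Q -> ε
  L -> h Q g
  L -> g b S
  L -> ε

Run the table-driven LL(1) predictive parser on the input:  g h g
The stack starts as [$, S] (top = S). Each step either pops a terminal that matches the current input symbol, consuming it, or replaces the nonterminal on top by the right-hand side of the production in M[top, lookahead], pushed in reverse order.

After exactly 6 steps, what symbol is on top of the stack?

g

     Stack    Input    Action
  1  $ S      g h g $  expand S -> Q g L
  2  $ L g Q  g h g $  expand Q -> ε
  3  $ L g    g h g $  match g
  4  $ L      h g $    expand L -> h Q g
  5  $ g Q h  h g $    match h
  6  $ g Q    g $      expand Q -> ε
Stack after step 6: $ g (top = g).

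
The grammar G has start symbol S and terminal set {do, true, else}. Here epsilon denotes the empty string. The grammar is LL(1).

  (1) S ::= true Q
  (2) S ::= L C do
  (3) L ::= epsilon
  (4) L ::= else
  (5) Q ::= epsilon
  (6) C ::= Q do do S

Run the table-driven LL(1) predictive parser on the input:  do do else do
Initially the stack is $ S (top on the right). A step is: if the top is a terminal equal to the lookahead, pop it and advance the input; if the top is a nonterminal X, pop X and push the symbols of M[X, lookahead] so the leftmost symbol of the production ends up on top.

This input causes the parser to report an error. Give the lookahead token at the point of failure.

      Stack              Input            Action
   1  $ S                do do else do $  expand S ::= L C do
   2  $ do C L           do do else do $  expand L ::= epsilon
   3  $ do C             do do else do $  expand C ::= Q do do S
   4  $ do S do do Q     do do else do $  expand Q ::= epsilon
   5  $ do S do do       do do else do $  match do
   6  $ do S do          do else do $     match do
   7  $ do S             else do $        expand S ::= L C do
   8  $ do do C L        else do $        expand L ::= else
   9  $ do do C else     else do $        match else
  10  $ do do C          do $             expand C ::= Q do do S
  11  $ do do S do do Q  do $             expand Q ::= epsilon
  12  $ do do S do do    do $             match do
  13  $ do do S do       $                error: top is terminal do but lookahead is $

$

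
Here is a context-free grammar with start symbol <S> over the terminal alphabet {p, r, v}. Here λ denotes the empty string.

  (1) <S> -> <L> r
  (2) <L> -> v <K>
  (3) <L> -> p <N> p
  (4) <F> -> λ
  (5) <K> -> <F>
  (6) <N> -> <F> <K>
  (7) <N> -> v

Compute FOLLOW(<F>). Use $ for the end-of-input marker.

FIRST(<L>) = {p, v}
FIRST(<F>) = {λ}
FIRST(<S>) = {p, v}  (via <L> r)
FIRST(<K>) = {λ}  (via <F>)
FIRST(<N>) = {λ, v}  (via <F> <K>)
FOLLOW(<S>) includes $ since <S> is the start symbol.
FOLLOW(<S>): <S> appears on no right-hand side. Thus FOLLOW(<S>) = {$}.
FOLLOW(<L>): in <S>-><L> r, <L> is followed by r with FIRST {r}. Thus FOLLOW(<L>) = {r}.
FOLLOW(<N>): in <L>->p <N> p, <N> is followed by p with FIRST {p}. Thus FOLLOW(<N>) = {p}.
FOLLOW(<K>): in <L>->v <K>, the suffix after <K> is empty, so FOLLOW(<K>) ⊇ FOLLOW(<L>) = {r}; in <N>-><F> <K>, the suffix after <K> is empty, so FOLLOW(<K>) ⊇ FOLLOW(<N>) = {p}. Thus FOLLOW(<K>) = {p, r}.
FOLLOW(<F>): in <K>-><F>, the suffix after <F> is empty, so FOLLOW(<F>) ⊇ FOLLOW(<K>) = {p, r}; in <N>-><F> <K>, <F> is followed by <K> with FIRST {λ}; in <N>-><F> <K>, the suffix after <F> is nullable, so FOLLOW(<F>) ⊇ FOLLOW(<N>) = {p}. Thus FOLLOW(<F>) = {p, r}.

{p, r}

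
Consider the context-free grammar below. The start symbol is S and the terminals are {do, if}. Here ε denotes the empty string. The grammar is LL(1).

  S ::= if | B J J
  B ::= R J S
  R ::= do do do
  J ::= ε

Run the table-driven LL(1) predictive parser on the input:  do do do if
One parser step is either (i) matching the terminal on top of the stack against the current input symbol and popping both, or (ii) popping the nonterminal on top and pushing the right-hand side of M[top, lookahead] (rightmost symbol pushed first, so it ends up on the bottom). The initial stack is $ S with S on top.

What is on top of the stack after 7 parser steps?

S

step 1: stack=$ S  input=do do do if $  — expand S ::= B J J
step 2: stack=$ J J B  input=do do do if $  — expand B ::= R J S
step 3: stack=$ J J S J R  input=do do do if $  — expand R ::= do do do
step 4: stack=$ J J S J do do do  input=do do do if $  — match do
step 5: stack=$ J J S J do do  input=do do if $  — match do
step 6: stack=$ J J S J do  input=do if $  — match do
step 7: stack=$ J J S J  input=if $  — expand J ::= ε
Stack after step 7: $ J J S (top = S).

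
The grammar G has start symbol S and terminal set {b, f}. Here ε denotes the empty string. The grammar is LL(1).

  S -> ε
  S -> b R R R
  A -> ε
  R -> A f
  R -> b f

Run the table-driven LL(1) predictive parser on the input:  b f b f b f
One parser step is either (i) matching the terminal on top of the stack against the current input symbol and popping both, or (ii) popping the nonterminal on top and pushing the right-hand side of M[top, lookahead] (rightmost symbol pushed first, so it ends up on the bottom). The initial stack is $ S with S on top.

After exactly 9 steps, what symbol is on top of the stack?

     Stack      Input          Action
  1  $ S        b f b f b f $  expand S -> b R R R
  2  $ R R R b  b f b f b f $  match b
  3  $ R R R    f b f b f $    expand R -> A f
  4  $ R R f A  f b f b f $    expand A -> ε
  5  $ R R f    f b f b f $    match f
  6  $ R R      b f b f $      expand R -> b f
  7  $ R f b    b f b f $      match b
  8  $ R f      f b f $        match f
  9  $ R        b f $          expand R -> b f
Stack after step 9: $ f b (top = b).

b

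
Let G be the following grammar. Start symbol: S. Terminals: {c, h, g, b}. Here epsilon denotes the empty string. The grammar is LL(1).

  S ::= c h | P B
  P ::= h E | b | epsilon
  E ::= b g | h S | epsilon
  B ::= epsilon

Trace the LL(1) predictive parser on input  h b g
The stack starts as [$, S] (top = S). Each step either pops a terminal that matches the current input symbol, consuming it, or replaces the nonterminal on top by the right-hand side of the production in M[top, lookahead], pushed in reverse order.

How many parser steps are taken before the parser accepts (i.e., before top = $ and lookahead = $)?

7

     Stack    Input    Action
  1  $ S      h b g $  expand S ::= P B
  2  $ B P    h b g $  expand P ::= h E
  3  $ B E h  h b g $  match h
  4  $ B E    b g $    expand E ::= b g
  5  $ B g b  b g $    match b
  6  $ B g    g $      match g
  7  $ B      $        expand B ::= epsilon
Accept reached after 7 steps.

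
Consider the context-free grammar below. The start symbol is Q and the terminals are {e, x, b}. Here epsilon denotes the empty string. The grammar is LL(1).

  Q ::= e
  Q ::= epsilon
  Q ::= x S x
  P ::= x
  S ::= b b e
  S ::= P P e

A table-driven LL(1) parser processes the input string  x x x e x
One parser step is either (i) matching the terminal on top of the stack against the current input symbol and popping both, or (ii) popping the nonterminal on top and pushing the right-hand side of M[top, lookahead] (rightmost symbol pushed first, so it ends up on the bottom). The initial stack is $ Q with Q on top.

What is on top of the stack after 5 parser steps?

step 1: stack=$ Q  input=x x x e x $  — expand Q ::= x S x
step 2: stack=$ x S x  input=x x x e x $  — match x
step 3: stack=$ x S  input=x x e x $  — expand S ::= P P e
step 4: stack=$ x e P P  input=x x e x $  — expand P ::= x
step 5: stack=$ x e P x  input=x x e x $  — match x
Stack after step 5: $ x e P (top = P).

P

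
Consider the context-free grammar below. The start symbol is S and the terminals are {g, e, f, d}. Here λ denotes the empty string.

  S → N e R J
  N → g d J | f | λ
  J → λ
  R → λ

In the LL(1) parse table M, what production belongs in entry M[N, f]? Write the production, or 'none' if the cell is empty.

N → f

FIRST(N): from N→g d J we get {g}; from N→f we get {f}; from N→λ we get {λ}. So FIRST(N) = {λ, f, g}.
FIRST(J): from J→λ we get {λ}. So FIRST(J) = {λ}.
FIRST(R): from R→λ we get {λ}. So FIRST(R) = {λ}.
FIRST(S): from S→N e R J we get {e, f, g}. So FIRST(S) = {e, f, g}.
FOLLOW(S) includes $ since S is the start symbol.
FOLLOW(N): in S→N e R J, N is followed by e R J with FIRST {e}. Thus FOLLOW(N) = {e}.
For N → g d J: FIRST(g d J) = {g}, so it goes in M[N, t] for t ∈ {g}.
For N → f: FIRST(f) = {f}, so it goes in M[N, t] for t ∈ {f}.
For N → λ: FIRST(λ) = {λ}, so it goes in M[N, t] for t ∈ {}; since λ ∈ FIRST, also for every t ∈ FOLLOW(N) = {e}.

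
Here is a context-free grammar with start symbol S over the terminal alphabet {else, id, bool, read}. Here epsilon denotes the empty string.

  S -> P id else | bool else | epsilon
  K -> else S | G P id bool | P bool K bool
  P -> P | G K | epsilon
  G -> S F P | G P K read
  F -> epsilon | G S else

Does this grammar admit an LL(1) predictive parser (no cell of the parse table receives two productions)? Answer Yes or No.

FIRST(S) = {epsilon, bool, else, id}
FIRST(K) = {bool, else, id}
FIRST(P) = {epsilon, bool, else, id}
FIRST(G) = {epsilon, bool, else, id}
FIRST(F) = {epsilon, bool, else, id}
FOLLOW(S) = {$, bool, else, id, read}
FOLLOW(K) = {bool, else, id, read}
FOLLOW(P) = {bool, else, id}
FOLLOW(G) = {bool, else, id}
FOLLOW(F) = {bool, else, id}
Cell M[F, bool] receives both F -> epsilon and F -> G S else — the grammar is not LL(1).

No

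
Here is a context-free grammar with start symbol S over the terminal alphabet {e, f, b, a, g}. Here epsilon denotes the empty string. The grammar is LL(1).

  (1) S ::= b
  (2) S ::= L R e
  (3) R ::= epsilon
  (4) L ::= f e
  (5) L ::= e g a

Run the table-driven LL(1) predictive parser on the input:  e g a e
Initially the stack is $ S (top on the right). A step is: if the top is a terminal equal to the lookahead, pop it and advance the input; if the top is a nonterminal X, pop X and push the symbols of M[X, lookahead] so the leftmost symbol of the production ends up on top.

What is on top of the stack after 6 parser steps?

e

     Stack        Input      Action
  1  $ S          e g a e $  expand S ::= L R e
  2  $ e R L      e g a e $  expand L ::= e g a
  3  $ e R a g e  e g a e $  match e
  4  $ e R a g    g a e $    match g
  5  $ e R a      a e $      match a
  6  $ e R        e $        expand R ::= epsilon
Stack after step 6: $ e (top = e).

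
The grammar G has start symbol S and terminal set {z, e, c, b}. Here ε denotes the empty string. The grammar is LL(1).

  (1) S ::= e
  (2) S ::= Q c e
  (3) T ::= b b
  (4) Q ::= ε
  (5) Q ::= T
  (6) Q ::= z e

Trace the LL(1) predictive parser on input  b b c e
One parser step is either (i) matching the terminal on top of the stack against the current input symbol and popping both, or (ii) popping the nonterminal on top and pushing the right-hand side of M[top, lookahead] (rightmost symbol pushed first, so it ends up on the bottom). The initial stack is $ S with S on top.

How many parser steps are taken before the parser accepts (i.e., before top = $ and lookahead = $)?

7

     Stack      Input      Action
  1  $ S        b b c e $  expand S ::= Q c e
  2  $ e c Q    b b c e $  expand Q ::= T
  3  $ e c T    b b c e $  expand T ::= b b
  4  $ e c b b  b b c e $  match b
  5  $ e c b    b c e $    match b
  6  $ e c      c e $      match c
  7  $ e        e $        match e
Accept reached after 7 steps.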